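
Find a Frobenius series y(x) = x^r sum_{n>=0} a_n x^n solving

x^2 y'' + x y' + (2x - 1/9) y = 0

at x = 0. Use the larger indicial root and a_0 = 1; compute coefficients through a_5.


Write in Frobenius form y'' + (p(x)/x) y' + (q(x)/x^2) y = 0:
  p(x) = 1,  q(x) = 2x - 1/9.
Indicial equation: r(r-1) + (1) r + (-1/9) = 0 -> roots r_1 = 1/3, r_2 = -1/3.
Take r = r_1 = 1/3. Let y(x) = x^r sum_{n>=0} a_n x^n with a_0 = 1.
Substitute y = x^r sum a_n x^n and match x^{r+n}. The recurrence is
  D(n) a_n + 2 a_{n-1} = 0,  where D(n) = (r+n)(r+n-1) + (1)(r+n) + (-1/9).
  a_n = -2 / D(n) * a_{n-1}.
Since the indicial polynomial factors as (r - r_1)(r - r_2), D(n) = (r_1 + n - r_1)(r_1 + n - r_2) = n(n + 2/3).
Evaluating step by step (a_0 = 1):
  n = 1: D(1) = 1(1 + 2/3) = 5/3; numerator = -2(1) = -2; a_1 = (-2)/(5/3) = -6/5
  n = 2: D(2) = 2(2 + 2/3) = 16/3; numerator = -2(-6/5) = 12/5; a_2 = (12/5)/(16/3) = 9/20
  n = 3: D(3) = 3(3 + 2/3) = 11; numerator = -2(9/20) = -9/10; a_3 = (-9/10)/(11) = -9/110
  n = 4: D(4) = 4(4 + 2/3) = 56/3; numerator = -2(-9/110) = 9/55; a_4 = (9/55)/(56/3) = 27/3080
  n = 5: D(5) = 5(5 + 2/3) = 85/3; numerator = -2(27/3080) = -27/1540; a_5 = (-27/1540)/(85/3) = -81/130900

r = 1/3; a_0 = 1; a_1 = -6/5; a_2 = 9/20; a_3 = -9/110; a_4 = 27/3080; a_5 = -81/130900


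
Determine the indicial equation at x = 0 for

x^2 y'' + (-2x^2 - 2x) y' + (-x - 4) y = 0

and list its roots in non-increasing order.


Divide by x^2 to reach normal form y'' + P_1(x) y' + P_2(x) y = 0 with P_1(x) = -2 - 2/x and P_2(x) = -1/x - 4/x^2.
x = 0 is a singular point because the y'-coefficient -2 - 2/x has a pole at x = 0 and the y-coefficient -1/x - 4/x^2 has a pole at x = 0.
It is a regular singular point because x P_1(x) = p(x) = -2x - 2 and x^2 P_2(x) = q(x) = -x - 4 are polynomials, hence analytic at x = 0.
p(0) = -2,  q(0) = -4.
Indicial equation: r(r-1) + p(0) r + q(0) = 0, i.e. r^2 + (p(0) - 1) r + q(0) = 0, i.e. r^2 - 3 r - 4 = 0.
Discriminant: (-3)^2 - 4(-4) = 25, so r = (3 ± 5)/2.
Solving: r_1 = 4, r_2 = -1.

indicial: r^2 - 3 r - 4 = 0; roots r_1 = 4, r_2 = -1


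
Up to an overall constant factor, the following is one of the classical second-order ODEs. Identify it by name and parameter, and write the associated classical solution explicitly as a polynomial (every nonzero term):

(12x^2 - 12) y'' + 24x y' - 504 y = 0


All three coefficients share the factor -12; dividing through by -12 gives  (1 - x^2) y'' - 2x y' + 42 y = 0.
This matches the Legendre equation (1 - x^2) y'' - 2x y' + n(n+1) y = 0 (note the -2x y' term) with n(n+1) = 42, so n = 6; the polynomial solution is P_6(x).
With y = sum_k a_k x^k, matching x^k gives (k+2)(k+1) a_{k+2} = [k(k+1) - n(n+1)] a_k = (k - 6)(k + 7) a_k. The right side vanishes at k = 6, so the series with the parity of 6 terminates at degree 6.
Standard normalization (P_n(1) = 1): leading coefficient (2n)!/(2^n (n!)^2) = 479001600/(64*518400) = 231/16, so a_6 = 231/16. Work downward with a_k = (k+1)(k+2) a_{k+2} / ((k - 6)(k + 7)):
  a_4 = (5)(6)(231/16) / ((4 - 6)(4 + 7)) = (3465/8)/(-22) = -315/16
  a_2 = (3)(4)(-315/16) / ((2 - 6)(2 + 7)) = (-945/4)/(-36) = 105/16
  a_0 = (1)(2)(105/16) / ((0 - 6)(0 + 7)) = (105/8)/(-42) = -5/16
Hence P_6(x) = 231 x^6/16 - 315 x^4/16 + 105 x^2/16 - 5/16.

P_6(x); series = 231 x^6/16 - 315 x^4/16 + 105 x^2/16 - 5/16


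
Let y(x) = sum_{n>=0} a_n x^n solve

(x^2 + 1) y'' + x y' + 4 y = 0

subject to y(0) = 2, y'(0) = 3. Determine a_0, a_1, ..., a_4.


Ansatz: y(x) = sum_{n>=0} a_n x^n, so y'(x) = sum_{n>=1} n a_n x^(n-1) and y''(x) = sum_{n>=2} n(n-1) a_n x^(n-2).
Substitute into P(x) y'' + Q(x) y' + R(x) y = 0 with P(x) = x^2 + 1, Q(x) = x, R(x) = 4, and match powers of x.
Initial conditions: a_0 = 2, a_1 = 3.
Setting the coefficient of each power of x to zero and solving order by order (substituting the coefficients already found):
  x^0: 2 a_2 + 4 a_0 = 0  ->  2 a_2 = -4 a_0 = -8  ->  a_2 = -4
  x^1: 6 a_3 + 5 a_1 = 0  ->  6 a_3 = -5 a_1 = -15  ->  a_3 = -5/2
  x^2: 12 a_4 + 8 a_2 = 0  ->  12 a_4 = -8 a_2 = 32  ->  a_4 = 8/3
Truncated series: y(x) = 2 + 3 x - 4 x^2 - (5/2) x^3 + (8/3) x^4 + O(x^5).

a_0 = 2; a_1 = 3; a_2 = -4; a_3 = -5/2; a_4 = 8/3


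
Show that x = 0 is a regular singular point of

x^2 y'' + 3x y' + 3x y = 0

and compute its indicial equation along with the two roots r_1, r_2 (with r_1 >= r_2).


Divide by x^2 to reach normal form y'' + P_1(x) y' + P_2(x) y = 0 with P_1(x) = 3/x and P_2(x) = 3/x.
x = 0 is a singular point because the y'-coefficient 3/x has a pole at x = 0 and the y-coefficient 3/x has a pole at x = 0.
It is a regular singular point because x P_1(x) = p(x) = 3 and x^2 P_2(x) = q(x) = 3x are polynomials, hence analytic at x = 0.
p(0) = 3,  q(0) = 0.
Indicial equation: r(r-1) + p(0) r + q(0) = 0, i.e. r^2 + (p(0) - 1) r + q(0) = 0, i.e. r^2 + 2 r = 0.
Discriminant: (2)^2 - 4(0) = 4, so r = (-2 ± 2)/2.
Solving: r_1 = 0, r_2 = -2.

indicial: r^2 + 2 r = 0; roots r_1 = 0, r_2 = -2


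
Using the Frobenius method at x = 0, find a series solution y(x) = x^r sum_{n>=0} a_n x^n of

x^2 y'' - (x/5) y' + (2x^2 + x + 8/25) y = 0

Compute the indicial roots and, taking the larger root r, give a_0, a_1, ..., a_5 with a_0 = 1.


Write in Frobenius form y'' + (p(x)/x) y' + (q(x)/x^2) y = 0:
  p(x) = -1/5,  q(x) = 2x^2 + x + 8/25.
Indicial equation: r(r-1) + (-1/5) r + (8/25) = 0 -> roots r_1 = 4/5, r_2 = 2/5.
Take r = r_1 = 4/5. Let y(x) = x^r sum_{n>=0} a_n x^n with a_0 = 1.
Substitute y = x^r sum a_n x^n and match x^{r+n}. The recurrence is
  D(n) a_n + 1 a_{n-1} + 2 a_{n-2} = 0,  where D(n) = (r+n)(r+n-1) + (-1/5)(r+n) + (8/25).
  a_n = [-1 a_{n-1} - 2 a_{n-2}] / D(n).
Since the indicial polynomial factors as (r - r_1)(r - r_2), D(n) = (r_1 + n - r_1)(r_1 + n - r_2) = n(n + 2/5).
Evaluating step by step (a_0 = 1):
  n = 1: D(1) = 1(1 + 2/5) = 7/5; numerator = -1(1) = -1; a_1 = (-1)/(7/5) = -5/7
  n = 2: D(2) = 2(2 + 2/5) = 24/5; numerator = -1(-5/7) - 2(1) = -9/7; a_2 = (-9/7)/(24/5) = -15/56
  n = 3: D(3) = 3(3 + 2/5) = 51/5; numerator = -1(-15/56) - 2(-5/7) = 95/56; a_3 = (95/56)/(51/5) = 475/2856
  n = 4: D(4) = 4(4 + 2/5) = 88/5; numerator = -1(475/2856) - 2(-15/56) = 1055/2856; a_4 = (1055/2856)/(88/5) = 5275/251328
  n = 5: D(5) = 5(5 + 2/5) = 27; numerator = -1(5275/251328) - 2(475/2856) = -29625/83776; a_5 = (-29625/83776)/(27) = -9875/753984

r = 4/5; a_0 = 1; a_1 = -5/7; a_2 = -15/56; a_3 = 475/2856; a_4 = 5275/251328; a_5 = -9875/753984


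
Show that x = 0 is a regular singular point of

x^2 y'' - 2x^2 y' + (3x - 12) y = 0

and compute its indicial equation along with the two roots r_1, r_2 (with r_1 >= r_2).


Divide by x^2 to reach normal form y'' + P_1(x) y' + P_2(x) y = 0 with P_1(x) = -2 and P_2(x) = 3/x - 12/x^2.
x = 0 is a singular point because the y-coefficient 3/x - 12/x^2 has a pole at x = 0.
It is a regular singular point because x P_1(x) = p(x) = -2x and x^2 P_2(x) = q(x) = 3x - 12 are polynomials, hence analytic at x = 0.
p(0) = 0,  q(0) = -12.
Indicial equation: r(r-1) + p(0) r + q(0) = 0, i.e. r^2 + (p(0) - 1) r + q(0) = 0, i.e. r^2 - 1 r - 12 = 0.
Discriminant: (-1)^2 - 4(-12) = 49, so r = (1 ± 7)/2.
Solving: r_1 = 4, r_2 = -3.

indicial: r^2 - 1 r - 12 = 0; roots r_1 = 4, r_2 = -3


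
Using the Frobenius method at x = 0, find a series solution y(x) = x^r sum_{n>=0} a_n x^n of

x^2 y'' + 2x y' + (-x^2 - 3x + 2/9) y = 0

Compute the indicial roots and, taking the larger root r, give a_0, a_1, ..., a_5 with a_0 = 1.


Write in Frobenius form y'' + (p(x)/x) y' + (q(x)/x^2) y = 0:
  p(x) = 2,  q(x) = -x^2 - 3x + 2/9.
Indicial equation: r(r-1) + (2) r + (2/9) = 0 -> roots r_1 = -1/3, r_2 = -2/3.
Take r = r_1 = -1/3. Let y(x) = x^r sum_{n>=0} a_n x^n with a_0 = 1.
Substitute y = x^r sum a_n x^n and match x^{r+n}. The recurrence is
  D(n) a_n - 3 a_{n-1} - 1 a_{n-2} = 0,  where D(n) = (r+n)(r+n-1) + (2)(r+n) + (2/9).
  a_n = [3 a_{n-1} + 1 a_{n-2}] / D(n).
Since the indicial polynomial factors as (r - r_1)(r - r_2), D(n) = (r_1 + n - r_1)(r_1 + n - r_2) = n(n + 1/3).
Evaluating step by step (a_0 = 1):
  n = 1: D(1) = 1(1 + 1/3) = 4/3; numerator = 3(1) = 3; a_1 = (3)/(4/3) = 9/4
  n = 2: D(2) = 2(2 + 1/3) = 14/3; numerator = 3(9/4) + 1(1) = 31/4; a_2 = (31/4)/(14/3) = 93/56
  n = 3: D(3) = 3(3 + 1/3) = 10; numerator = 3(93/56) + 1(9/4) = 405/56; a_3 = (405/56)/(10) = 81/112
  n = 4: D(4) = 4(4 + 1/3) = 52/3; numerator = 3(81/112) + 1(93/56) = 429/112; a_4 = (429/112)/(52/3) = 99/448
  n = 5: D(5) = 5(5 + 1/3) = 80/3; numerator = 3(99/448) + 1(81/112) = 621/448; a_5 = (621/448)/(80/3) = 1863/35840

r = -1/3; a_0 = 1; a_1 = 9/4; a_2 = 93/56; a_3 = 81/112; a_4 = 99/448; a_5 = 1863/35840


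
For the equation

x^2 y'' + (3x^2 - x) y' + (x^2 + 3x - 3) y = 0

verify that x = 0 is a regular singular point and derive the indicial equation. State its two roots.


Divide by x^2 to reach normal form y'' + P_1(x) y' + P_2(x) y = 0 with P_1(x) = 3 - 1/x and P_2(x) = 1 + 3/x - 3/x^2.
x = 0 is a singular point because the y'-coefficient 3 - 1/x has a pole at x = 0 and the y-coefficient 1 + 3/x - 3/x^2 has a pole at x = 0.
It is a regular singular point because x P_1(x) = p(x) = 3x - 1 and x^2 P_2(x) = q(x) = x^2 + 3x - 3 are polynomials, hence analytic at x = 0.
p(0) = -1,  q(0) = -3.
Indicial equation: r(r-1) + p(0) r + q(0) = 0, i.e. r^2 + (p(0) - 1) r + q(0) = 0, i.e. r^2 - 2 r - 3 = 0.
Discriminant: (-2)^2 - 4(-3) = 16, so r = (2 ± 4)/2.
Solving: r_1 = 3, r_2 = -1.

indicial: r^2 - 2 r - 3 = 0; roots r_1 = 3, r_2 = -1


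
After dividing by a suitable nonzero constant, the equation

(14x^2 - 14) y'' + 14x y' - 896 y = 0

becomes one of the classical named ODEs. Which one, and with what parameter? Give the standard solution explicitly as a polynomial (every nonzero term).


All three coefficients share the factor -14; dividing through by -14 gives  (1 - x^2) y'' - x y' + 64 y = 0.
This matches the Chebyshev equation (1 - x^2) y'' - x y' + n^2 y = 0 (note the -x y' term, not -2x y') with n^2 = 64, so n = 8; the polynomial solution is T_8(x).
With y = sum_k a_k x^k, matching x^k gives (k+2)(k+1) a_{k+2} = (k^2 - n^2) a_k = (k - 8)(k + 8) a_k. The right side vanishes at k = 8, so the series with the parity of 8 terminates at degree 8.
Standard normalization: leading coefficient of T_n is 2^(n-1), so a_8 = 2^7 = 128. Work downward with a_k = (k+1)(k+2) a_{k+2} / ((k - 8)(k + 8)):
  a_6 = (7)(8)(128) / ((6 - 8)(6 + 8)) = 7168/(-28) = -256
  a_4 = (5)(6)(-256) / ((4 - 8)(4 + 8)) = -7680/(-48) = 160
  a_2 = (3)(4)(160) / ((2 - 8)(2 + 8)) = 1920/(-60) = -32
  a_0 = (1)(2)(-32) / ((0 - 8)(0 + 8)) = -64/(-64) = 1
Hence T_8(x) = 128 x^8 - 256 x^6 + 160 x^4 - 32 x^2 + 1.

T_8(x); series = 128 x^8 - 256 x^6 + 160 x^4 - 32 x^2 + 1


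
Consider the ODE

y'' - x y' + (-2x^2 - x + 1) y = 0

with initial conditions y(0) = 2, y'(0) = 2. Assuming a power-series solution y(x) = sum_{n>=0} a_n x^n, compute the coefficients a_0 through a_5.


Ansatz: y(x) = sum_{n>=0} a_n x^n, so y'(x) = sum_{n>=1} n a_n x^(n-1) and y''(x) = sum_{n>=2} n(n-1) a_n x^(n-2).
Substitute into P(x) y'' + Q(x) y' + R(x) y = 0 with P(x) = 1, Q(x) = -x, R(x) = -2x^2 - x + 1, and match powers of x.
Initial conditions: a_0 = 2, a_1 = 2.
Setting the coefficient of each power of x to zero and solving order by order (substituting the coefficients already found):
  x^0: 2 a_2 + a_0 = 0  ->  2 a_2 = -a_0 = -2  ->  a_2 = -1
  x^1: 6 a_3 - a_0 = 0  ->  6 a_3 = a_0 = 2  ->  a_3 = 1/3
  x^2: 12 a_4 - a_2 - a_1 - 2 a_0 = 0  ->  12 a_4 = a_2 + a_1 + 2 a_0 = 5  ->  a_4 = 5/12
  x^3: 20 a_5 - 2 a_3 - a_2 - 2 a_1 = 0  ->  20 a_5 = 2 a_3 + a_2 + 2 a_1 = 11/3  ->  a_5 = 11/60
Truncated series: y(x) = 2 + 2 x - x^2 + (1/3) x^3 + (5/12) x^4 + (11/60) x^5 + O(x^6).

a_0 = 2; a_1 = 2; a_2 = -1; a_3 = 1/3; a_4 = 5/12; a_5 = 11/60


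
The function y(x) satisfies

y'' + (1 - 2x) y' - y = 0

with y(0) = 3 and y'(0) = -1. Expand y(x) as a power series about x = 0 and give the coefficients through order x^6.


Ansatz: y(x) = sum_{n>=0} a_n x^n, so y'(x) = sum_{n>=1} n a_n x^(n-1) and y''(x) = sum_{n>=2} n(n-1) a_n x^(n-2).
Substitute into P(x) y'' + Q(x) y' + R(x) y = 0 with P(x) = 1, Q(x) = 1 - 2x, R(x) = -1, and match powers of x.
Initial conditions: a_0 = 3, a_1 = -1.
Setting the coefficient of each power of x to zero and solving order by order (substituting the coefficients already found):
  x^0: 2 a_2 + a_1 - a_0 = 0  ->  2 a_2 = -a_1 + a_0 = 4  ->  a_2 = 2
  x^1: 6 a_3 + 2 a_2 - 3 a_1 = 0  ->  6 a_3 = -2 a_2 + 3 a_1 = -7  ->  a_3 = -7/6
  x^2: 12 a_4 + 3 a_3 - 5 a_2 = 0  ->  12 a_4 = -3 a_3 + 5 a_2 = 27/2  ->  a_4 = 9/8
  x^3: 20 a_5 + 4 a_4 - 7 a_3 = 0  ->  20 a_5 = -4 a_4 + 7 a_3 = -38/3  ->  a_5 = -19/30
  x^4: 30 a_6 + 5 a_5 - 9 a_4 = 0  ->  30 a_6 = -5 a_5 + 9 a_4 = 319/24  ->  a_6 = 319/720
Truncated series: y(x) = 3 - x + 2 x^2 - (7/6) x^3 + (9/8) x^4 - (19/30) x^5 + (319/720) x^6 + O(x^7).

a_0 = 3; a_1 = -1; a_2 = 2; a_3 = -7/6; a_4 = 9/8; a_5 = -19/30; a_6 = 319/720


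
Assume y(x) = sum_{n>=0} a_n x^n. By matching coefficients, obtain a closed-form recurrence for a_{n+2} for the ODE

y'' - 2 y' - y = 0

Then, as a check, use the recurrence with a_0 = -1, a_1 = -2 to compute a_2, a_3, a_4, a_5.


Substitute y = sum_n a_n x^n.
y''(x) has coefficient (n+2)(n+1) a_{n+2} at x^n;
-2 y'(x) has coefficient -2 (n+1) a_{n+1} at x^n;
-y(x) has coefficient -1 a_n at x^n.
Matching x^n: (n+2)(n+1) a_{n+2} - 2 (n+1) a_{n+1} - 1 a_n = 0.
Thus a_{n+2} = [2 (n+1) a_{n+1} + 1 a_n] / ((n+1)(n+2)).

Check with a_0 = -1, a_1 = -2 (apply the recurrence for n = 0, 1, 2, 3): a_0 = -1, a_1 = -2, a_2 = -5/2, a_3 = -2, a_4 = -29/24, a_5 = -7/12.

a_(n+2) = [2 (n+1) a_(n+1) + 1 a_n] / ((n+1)(n+2)); check: a_0 = -1, a_1 = -2, a_2 = -5/2, a_3 = -2, a_4 = -29/24, a_5 = -7/12


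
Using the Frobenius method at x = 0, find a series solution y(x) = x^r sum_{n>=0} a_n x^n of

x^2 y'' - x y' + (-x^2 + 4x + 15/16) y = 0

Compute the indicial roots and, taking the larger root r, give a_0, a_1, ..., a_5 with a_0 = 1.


Write in Frobenius form y'' + (p(x)/x) y' + (q(x)/x^2) y = 0:
  p(x) = -1,  q(x) = -x^2 + 4x + 15/16.
Indicial equation: r(r-1) + (-1) r + (15/16) = 0 -> roots r_1 = 5/4, r_2 = 3/4.
Take r = r_1 = 5/4. Let y(x) = x^r sum_{n>=0} a_n x^n with a_0 = 1.
Substitute y = x^r sum a_n x^n and match x^{r+n}. The recurrence is
  D(n) a_n + 4 a_{n-1} - 1 a_{n-2} = 0,  where D(n) = (r+n)(r+n-1) + (-1)(r+n) + (15/16).
  a_n = [-4 a_{n-1} + 1 a_{n-2}] / D(n).
Since the indicial polynomial factors as (r - r_1)(r - r_2), D(n) = (r_1 + n - r_1)(r_1 + n - r_2) = n(n + 1/2).
Evaluating step by step (a_0 = 1):
  n = 1: D(1) = 1(1 + 1/2) = 3/2; numerator = -4(1) = -4; a_1 = (-4)/(3/2) = -8/3
  n = 2: D(2) = 2(2 + 1/2) = 5; numerator = -4(-8/3) + 1(1) = 35/3; a_2 = (35/3)/(5) = 7/3
  n = 3: D(3) = 3(3 + 1/2) = 21/2; numerator = -4(7/3) + 1(-8/3) = -12; a_3 = (-12)/(21/2) = -8/7
  n = 4: D(4) = 4(4 + 1/2) = 18; numerator = -4(-8/7) + 1(7/3) = 145/21; a_4 = (145/21)/(18) = 145/378
  n = 5: D(5) = 5(5 + 1/2) = 55/2; numerator = -4(145/378) + 1(-8/7) = -506/189; a_5 = (-506/189)/(55/2) = -92/945

r = 5/4; a_0 = 1; a_1 = -8/3; a_2 = 7/3; a_3 = -8/7; a_4 = 145/378; a_5 = -92/945


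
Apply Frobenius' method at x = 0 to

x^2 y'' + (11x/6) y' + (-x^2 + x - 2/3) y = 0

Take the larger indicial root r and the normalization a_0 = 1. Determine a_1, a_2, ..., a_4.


Write in Frobenius form y'' + (p(x)/x) y' + (q(x)/x^2) y = 0:
  p(x) = 11/6,  q(x) = -x^2 + x - 2/3.
Indicial equation: r(r-1) + (11/6) r + (-2/3) = 0 -> roots r_1 = 1/2, r_2 = -4/3.
Take r = r_1 = 1/2. Let y(x) = x^r sum_{n>=0} a_n x^n with a_0 = 1.
Substitute y = x^r sum a_n x^n and match x^{r+n}. The recurrence is
  D(n) a_n + 1 a_{n-1} - 1 a_{n-2} = 0,  where D(n) = (r+n)(r+n-1) + (11/6)(r+n) + (-2/3).
  a_n = [-1 a_{n-1} + 1 a_{n-2}] / D(n).
Since the indicial polynomial factors as (r - r_1)(r - r_2), D(n) = (r_1 + n - r_1)(r_1 + n - r_2) = n(n + 11/6).
Evaluating step by step (a_0 = 1):
  n = 1: D(1) = 1(1 + 11/6) = 17/6; numerator = -1(1) = -1; a_1 = (-1)/(17/6) = -6/17
  n = 2: D(2) = 2(2 + 11/6) = 23/3; numerator = -1(-6/17) + 1(1) = 23/17; a_2 = (23/17)/(23/3) = 3/17
  n = 3: D(3) = 3(3 + 11/6) = 29/2; numerator = -1(3/17) + 1(-6/17) = -9/17; a_3 = (-9/17)/(29/2) = -18/493
  n = 4: D(4) = 4(4 + 11/6) = 70/3; numerator = -1(-18/493) + 1(3/17) = 105/493; a_4 = (105/493)/(70/3) = 9/986

r = 1/2; a_0 = 1; a_1 = -6/17; a_2 = 3/17; a_3 = -18/493; a_4 = 9/986


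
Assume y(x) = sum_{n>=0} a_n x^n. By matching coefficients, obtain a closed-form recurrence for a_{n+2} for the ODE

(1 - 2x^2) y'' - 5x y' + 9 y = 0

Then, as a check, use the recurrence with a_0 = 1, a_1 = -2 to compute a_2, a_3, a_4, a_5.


Substitute y = sum_n a_n x^n.
(1 - 2 x^2) y'' contributes (n+2)(n+1) a_{n+2} - 2 n(n-1) a_n at x^n.
-5 x y'(x) contributes -5 n a_n at x^n.
9 y(x) contributes 9 a_n at x^n.
Matching x^n: (n+2)(n+1) a_{n+2} + (-2 n(n-1) - 5 n + 9) a_n = 0.
Thus a_{n+2} = (2 n(n-1) + 5 n - 9) / ((n+1)(n+2)) * a_n.

Check with a_0 = 1, a_1 = -2 (apply the recurrence for n = 0, 1, 2, 3): a_0 = 1, a_1 = -2, a_2 = -9/2, a_3 = 4/3, a_4 = -15/8, a_5 = 6/5.

a_(n+2) = (2 n(n-1) + 5 n - 9) / ((n+1)(n+2)) * a_n; check: a_0 = 1, a_1 = -2, a_2 = -9/2, a_3 = 4/3, a_4 = -15/8, a_5 = 6/5


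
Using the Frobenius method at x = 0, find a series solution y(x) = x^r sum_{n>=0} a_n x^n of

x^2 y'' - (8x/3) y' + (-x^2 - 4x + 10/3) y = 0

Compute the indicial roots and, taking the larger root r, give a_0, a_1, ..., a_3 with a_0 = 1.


Write in Frobenius form y'' + (p(x)/x) y' + (q(x)/x^2) y = 0:
  p(x) = -8/3,  q(x) = -x^2 - 4x + 10/3.
Indicial equation: r(r-1) + (-8/3) r + (10/3) = 0 -> roots r_1 = 2, r_2 = 5/3.
Take r = r_1 = 2. Let y(x) = x^r sum_{n>=0} a_n x^n with a_0 = 1.
Substitute y = x^r sum a_n x^n and match x^{r+n}. The recurrence is
  D(n) a_n - 4 a_{n-1} - 1 a_{n-2} = 0,  where D(n) = (r+n)(r+n-1) + (-8/3)(r+n) + (10/3).
  a_n = [4 a_{n-1} + 1 a_{n-2}] / D(n).
Since the indicial polynomial factors as (r - r_1)(r - r_2), D(n) = (r_1 + n - r_1)(r_1 + n - r_2) = n(n + 1/3).
Evaluating step by step (a_0 = 1):
  n = 1: D(1) = 1(1 + 1/3) = 4/3; numerator = 4(1) = 4; a_1 = (4)/(4/3) = 3
  n = 2: D(2) = 2(2 + 1/3) = 14/3; numerator = 4(3) + 1(1) = 13; a_2 = (13)/(14/3) = 39/14
  n = 3: D(3) = 3(3 + 1/3) = 10; numerator = 4(39/14) + 1(3) = 99/7; a_3 = (99/7)/(10) = 99/70

r = 2; a_0 = 1; a_1 = 3; a_2 = 39/14; a_3 = 99/70


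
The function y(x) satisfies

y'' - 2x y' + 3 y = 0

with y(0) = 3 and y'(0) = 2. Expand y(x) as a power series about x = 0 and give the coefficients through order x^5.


Ansatz: y(x) = sum_{n>=0} a_n x^n, so y'(x) = sum_{n>=1} n a_n x^(n-1) and y''(x) = sum_{n>=2} n(n-1) a_n x^(n-2).
Substitute into P(x) y'' + Q(x) y' + R(x) y = 0 with P(x) = 1, Q(x) = -2x, R(x) = 3, and match powers of x.
Initial conditions: a_0 = 3, a_1 = 2.
Setting the coefficient of each power of x to zero and solving order by order (substituting the coefficients already found):
  x^0: 2 a_2 + 3 a_0 = 0  ->  2 a_2 = -3 a_0 = -9  ->  a_2 = -9/2
  x^1: 6 a_3 + a_1 = 0  ->  6 a_3 = -a_1 = -2  ->  a_3 = -1/3
  x^2: 12 a_4 - a_2 = 0  ->  12 a_4 = a_2 = -9/2  ->  a_4 = -3/8
  x^3: 20 a_5 - 3 a_3 = 0  ->  20 a_5 = 3 a_3 = -1  ->  a_5 = -1/20
Truncated series: y(x) = 3 + 2 x - (9/2) x^2 - (1/3) x^3 - (3/8) x^4 - (1/20) x^5 + O(x^6).

a_0 = 3; a_1 = 2; a_2 = -9/2; a_3 = -1/3; a_4 = -3/8; a_5 = -1/20


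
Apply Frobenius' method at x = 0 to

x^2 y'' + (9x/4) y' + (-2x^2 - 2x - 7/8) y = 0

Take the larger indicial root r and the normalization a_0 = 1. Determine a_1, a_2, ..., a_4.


Write in Frobenius form y'' + (p(x)/x) y' + (q(x)/x^2) y = 0:
  p(x) = 9/4,  q(x) = -2x^2 - 2x - 7/8.
Indicial equation: r(r-1) + (9/4) r + (-7/8) = 0 -> roots r_1 = 1/2, r_2 = -7/4.
Take r = r_1 = 1/2. Let y(x) = x^r sum_{n>=0} a_n x^n with a_0 = 1.
Substitute y = x^r sum a_n x^n and match x^{r+n}. The recurrence is
  D(n) a_n - 2 a_{n-1} - 2 a_{n-2} = 0,  where D(n) = (r+n)(r+n-1) + (9/4)(r+n) + (-7/8).
  a_n = [2 a_{n-1} + 2 a_{n-2}] / D(n).
Since the indicial polynomial factors as (r - r_1)(r - r_2), D(n) = (r_1 + n - r_1)(r_1 + n - r_2) = n(n + 9/4).
Evaluating step by step (a_0 = 1):
  n = 1: D(1) = 1(1 + 9/4) = 13/4; numerator = 2(1) = 2; a_1 = (2)/(13/4) = 8/13
  n = 2: D(2) = 2(2 + 9/4) = 17/2; numerator = 2(8/13) + 2(1) = 42/13; a_2 = (42/13)/(17/2) = 84/221
  n = 3: D(3) = 3(3 + 9/4) = 63/4; numerator = 2(84/221) + 2(8/13) = 440/221; a_3 = (440/221)/(63/4) = 1760/13923
  n = 4: D(4) = 4(4 + 9/4) = 25; numerator = 2(1760/13923) + 2(84/221) = 14104/13923; a_4 = (14104/13923)/(25) = 14104/348075

r = 1/2; a_0 = 1; a_1 = 8/13; a_2 = 84/221; a_3 = 1760/13923; a_4 = 14104/348075


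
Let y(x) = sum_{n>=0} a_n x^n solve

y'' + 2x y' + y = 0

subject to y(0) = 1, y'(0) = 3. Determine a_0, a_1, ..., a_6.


Ansatz: y(x) = sum_{n>=0} a_n x^n, so y'(x) = sum_{n>=1} n a_n x^(n-1) and y''(x) = sum_{n>=2} n(n-1) a_n x^(n-2).
Substitute into P(x) y'' + Q(x) y' + R(x) y = 0 with P(x) = 1, Q(x) = 2x, R(x) = 1, and match powers of x.
Initial conditions: a_0 = 1, a_1 = 3.
Setting the coefficient of each power of x to zero and solving order by order (substituting the coefficients already found):
  x^0: 2 a_2 + a_0 = 0  ->  2 a_2 = -a_0 = -1  ->  a_2 = -1/2
  x^1: 6 a_3 + 3 a_1 = 0  ->  6 a_3 = -3 a_1 = -9  ->  a_3 = -3/2
  x^2: 12 a_4 + 5 a_2 = 0  ->  12 a_4 = -5 a_2 = 5/2  ->  a_4 = 5/24
  x^3: 20 a_5 + 7 a_3 = 0  ->  20 a_5 = -7 a_3 = 21/2  ->  a_5 = 21/40
  x^4: 30 a_6 + 9 a_4 = 0  ->  30 a_6 = -9 a_4 = -15/8  ->  a_6 = -1/16
Truncated series: y(x) = 1 + 3 x - (1/2) x^2 - (3/2) x^3 + (5/24) x^4 + (21/40) x^5 - (1/16) x^6 + O(x^7).

a_0 = 1; a_1 = 3; a_2 = -1/2; a_3 = -3/2; a_4 = 5/24; a_5 = 21/40; a_6 = -1/16


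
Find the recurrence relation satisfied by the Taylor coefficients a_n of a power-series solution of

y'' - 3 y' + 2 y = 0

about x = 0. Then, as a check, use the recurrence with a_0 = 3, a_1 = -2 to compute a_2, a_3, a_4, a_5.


Substitute y = sum_n a_n x^n.
y''(x) has coefficient (n+2)(n+1) a_{n+2} at x^n;
-3 y'(x) has coefficient -3 (n+1) a_{n+1} at x^n;
2 y(x) has coefficient 2 a_n at x^n.
Matching x^n: (n+2)(n+1) a_{n+2} - 3 (n+1) a_{n+1} + 2 a_n = 0.
Thus a_{n+2} = [3 (n+1) a_{n+1} - 2 a_n] / ((n+1)(n+2)).

Check with a_0 = 3, a_1 = -2 (apply the recurrence for n = 0, 1, 2, 3): a_0 = 3, a_1 = -2, a_2 = -6, a_3 = -16/3, a_4 = -3, a_5 = -19/15.

a_(n+2) = [3 (n+1) a_(n+1) - 2 a_n] / ((n+1)(n+2)); check: a_0 = 3, a_1 = -2, a_2 = -6, a_3 = -16/3, a_4 = -3, a_5 = -19/15


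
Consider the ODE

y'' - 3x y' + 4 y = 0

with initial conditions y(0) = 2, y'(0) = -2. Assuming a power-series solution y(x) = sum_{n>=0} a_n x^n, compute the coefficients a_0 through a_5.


Ansatz: y(x) = sum_{n>=0} a_n x^n, so y'(x) = sum_{n>=1} n a_n x^(n-1) and y''(x) = sum_{n>=2} n(n-1) a_n x^(n-2).
Substitute into P(x) y'' + Q(x) y' + R(x) y = 0 with P(x) = 1, Q(x) = -3x, R(x) = 4, and match powers of x.
Initial conditions: a_0 = 2, a_1 = -2.
Setting the coefficient of each power of x to zero and solving order by order (substituting the coefficients already found):
  x^0: 2 a_2 + 4 a_0 = 0  ->  2 a_2 = -4 a_0 = -8  ->  a_2 = -4
  x^1: 6 a_3 + a_1 = 0  ->  6 a_3 = -a_1 = 2  ->  a_3 = 1/3
  x^2: 12 a_4 - 2 a_2 = 0  ->  12 a_4 = 2 a_2 = -8  ->  a_4 = -2/3
  x^3: 20 a_5 - 5 a_3 = 0  ->  20 a_5 = 5 a_3 = 5/3  ->  a_5 = 1/12
Truncated series: y(x) = 2 - 2 x - 4 x^2 + (1/3) x^3 - (2/3) x^4 + (1/12) x^5 + O(x^6).

a_0 = 2; a_1 = -2; a_2 = -4; a_3 = 1/3; a_4 = -2/3; a_5 = 1/12


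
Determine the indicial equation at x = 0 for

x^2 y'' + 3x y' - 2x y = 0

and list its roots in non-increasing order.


Divide by x^2 to reach normal form y'' + P_1(x) y' + P_2(x) y = 0 with P_1(x) = 3/x and P_2(x) = -2/x.
x = 0 is a singular point because the y'-coefficient 3/x has a pole at x = 0 and the y-coefficient -2/x has a pole at x = 0.
It is a regular singular point because x P_1(x) = p(x) = 3 and x^2 P_2(x) = q(x) = -2x are polynomials, hence analytic at x = 0.
p(0) = 3,  q(0) = 0.
Indicial equation: r(r-1) + p(0) r + q(0) = 0, i.e. r^2 + (p(0) - 1) r + q(0) = 0, i.e. r^2 + 2 r = 0.
Discriminant: (2)^2 - 4(0) = 4, so r = (-2 ± 2)/2.
Solving: r_1 = 0, r_2 = -2.

indicial: r^2 + 2 r = 0; roots r_1 = 0, r_2 = -2


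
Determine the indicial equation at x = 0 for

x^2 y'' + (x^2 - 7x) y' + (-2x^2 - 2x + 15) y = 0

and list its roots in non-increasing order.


Divide by x^2 to reach normal form y'' + P_1(x) y' + P_2(x) y = 0 with P_1(x) = 1 - 7/x and P_2(x) = -2 - 2/x + 15/x^2.
x = 0 is a singular point because the y'-coefficient 1 - 7/x has a pole at x = 0 and the y-coefficient -2 - 2/x + 15/x^2 has a pole at x = 0.
It is a regular singular point because x P_1(x) = p(x) = x - 7 and x^2 P_2(x) = q(x) = -2x^2 - 2x + 15 are polynomials, hence analytic at x = 0.
p(0) = -7,  q(0) = 15.
Indicial equation: r(r-1) + p(0) r + q(0) = 0, i.e. r^2 + (p(0) - 1) r + q(0) = 0, i.e. r^2 - 8 r + 15 = 0.
Discriminant: (-8)^2 - 4(15) = 4, so r = (8 ± 2)/2.
Solving: r_1 = 5, r_2 = 3.

indicial: r^2 - 8 r + 15 = 0; roots r_1 = 5, r_2 = 3


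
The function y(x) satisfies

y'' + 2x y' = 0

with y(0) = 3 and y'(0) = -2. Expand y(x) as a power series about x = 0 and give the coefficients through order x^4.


Ansatz: y(x) = sum_{n>=0} a_n x^n, so y'(x) = sum_{n>=1} n a_n x^(n-1) and y''(x) = sum_{n>=2} n(n-1) a_n x^(n-2).
Substitute into P(x) y'' + Q(x) y' + R(x) y = 0 with P(x) = 1, Q(x) = 2x, R(x) = 0, and match powers of x.
Initial conditions: a_0 = 3, a_1 = -2.
Setting the coefficient of each power of x to zero and solving order by order (substituting the coefficients already found):
  x^0: 2 a_2 = 0  ->  a_2 = 0
  x^1: 6 a_3 + 2 a_1 = 0  ->  6 a_3 = -2 a_1 = 4  ->  a_3 = 2/3
  x^2: 12 a_4 + 4 a_2 = 0  ->  12 a_4 = -4 a_2 = 0  ->  a_4 = 0
Truncated series: y(x) = 3 - 2 x + (2/3) x^3 + O(x^5).

a_0 = 3; a_1 = -2; a_2 = 0; a_3 = 2/3; a_4 = 0


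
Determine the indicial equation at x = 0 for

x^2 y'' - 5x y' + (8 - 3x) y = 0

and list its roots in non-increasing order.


Divide by x^2 to reach normal form y'' + P_1(x) y' + P_2(x) y = 0 with P_1(x) = -5/x and P_2(x) = -3/x + 8/x^2.
x = 0 is a singular point because the y'-coefficient -5/x has a pole at x = 0 and the y-coefficient -3/x + 8/x^2 has a pole at x = 0.
It is a regular singular point because x P_1(x) = p(x) = -5 and x^2 P_2(x) = q(x) = 8 - 3x are polynomials, hence analytic at x = 0.
p(0) = -5,  q(0) = 8.
Indicial equation: r(r-1) + p(0) r + q(0) = 0, i.e. r^2 + (p(0) - 1) r + q(0) = 0, i.e. r^2 - 6 r + 8 = 0.
Discriminant: (-6)^2 - 4(8) = 4, so r = (6 ± 2)/2.
Solving: r_1 = 4, r_2 = 2.

indicial: r^2 - 6 r + 8 = 0; roots r_1 = 4, r_2 = 2


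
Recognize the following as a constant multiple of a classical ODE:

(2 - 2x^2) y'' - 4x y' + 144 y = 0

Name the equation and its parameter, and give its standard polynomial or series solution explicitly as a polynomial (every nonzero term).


All three coefficients share the factor 2; dividing through by 2 gives  (1 - x^2) y'' - 2x y' + 72 y = 0.
This matches the Legendre equation (1 - x^2) y'' - 2x y' + n(n+1) y = 0 (note the -2x y' term) with n(n+1) = 72, so n = 8; the polynomial solution is P_8(x).
With y = sum_k a_k x^k, matching x^k gives (k+2)(k+1) a_{k+2} = [k(k+1) - n(n+1)] a_k = (k - 8)(k + 9) a_k. The right side vanishes at k = 8, so the series with the parity of 8 terminates at degree 8.
Standard normalization (P_n(1) = 1): leading coefficient (2n)!/(2^n (n!)^2) = 20922789888000/(256*1625702400) = 6435/128, so a_8 = 6435/128. Work downward with a_k = (k+1)(k+2) a_{k+2} / ((k - 8)(k + 9)):
  a_6 = (7)(8)(6435/128) / ((6 - 8)(6 + 9)) = (45045/16)/(-30) = -3003/32
  a_4 = (5)(6)(-3003/32) / ((4 - 8)(4 + 9)) = (-45045/16)/(-52) = 3465/64
  a_2 = (3)(4)(3465/64) / ((2 - 8)(2 + 9)) = (10395/16)/(-66) = -315/32
  a_0 = (1)(2)(-315/32) / ((0 - 8)(0 + 9)) = (-315/16)/(-72) = 35/128
Hence P_8(x) = 6435 x^8/128 - 3003 x^6/32 + 3465 x^4/64 - 315 x^2/32 + 35/128.

P_8(x); series = 6435 x^8/128 - 3003 x^6/32 + 3465 x^4/64 - 315 x^2/32 + 35/128


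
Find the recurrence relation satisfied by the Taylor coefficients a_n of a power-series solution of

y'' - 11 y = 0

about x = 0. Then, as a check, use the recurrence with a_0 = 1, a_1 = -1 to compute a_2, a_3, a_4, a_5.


Substitute y = sum_n a_n x^n into y'' + (const) y = 0.
y''(x) = sum_{n>=0} (n+2)(n+1) a_{n+2} x^n.
The ODE becomes sum_n [(n+2)(n+1) a_{n+2} - 11 a_n] x^n = 0.
Setting each coefficient to zero gives the recurrence:
  (n+2)(n+1) a_{n+2} - 11 a_n = 0,
  a_{n+2} = 11 / ((n+1)(n+2)) a_n.

Check with a_0 = 1, a_1 = -1 (apply the recurrence for n = 0, 1, 2, 3): a_0 = 1, a_1 = -1, a_2 = 11/2, a_3 = -11/6, a_4 = 121/24, a_5 = -121/120.

a_{n+2} = 11/((n+1)(n+2)) * a_n; check: a_0 = 1, a_1 = -1, a_2 = 11/2, a_3 = -11/6, a_4 = 121/24, a_5 = -121/120


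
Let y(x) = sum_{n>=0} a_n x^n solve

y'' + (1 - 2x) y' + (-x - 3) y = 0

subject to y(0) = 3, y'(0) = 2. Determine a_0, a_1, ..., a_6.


Ansatz: y(x) = sum_{n>=0} a_n x^n, so y'(x) = sum_{n>=1} n a_n x^(n-1) and y''(x) = sum_{n>=2} n(n-1) a_n x^(n-2).
Substitute into P(x) y'' + Q(x) y' + R(x) y = 0 with P(x) = 1, Q(x) = 1 - 2x, R(x) = -x - 3, and match powers of x.
Initial conditions: a_0 = 3, a_1 = 2.
Setting the coefficient of each power of x to zero and solving order by order (substituting the coefficients already found):
  x^0: 2 a_2 + a_1 - 3 a_0 = 0  ->  2 a_2 = -a_1 + 3 a_0 = 7  ->  a_2 = 7/2
  x^1: 6 a_3 + 2 a_2 - 5 a_1 - a_0 = 0  ->  6 a_3 = -2 a_2 + 5 a_1 + a_0 = 6  ->  a_3 = 1
  x^2: 12 a_4 + 3 a_3 - 7 a_2 - a_1 = 0  ->  12 a_4 = -3 a_3 + 7 a_2 + a_1 = 47/2  ->  a_4 = 47/24
  x^3: 20 a_5 + 4 a_4 - 9 a_3 - a_2 = 0  ->  20 a_5 = -4 a_4 + 9 a_3 + a_2 = 14/3  ->  a_5 = 7/30
  x^4: 30 a_6 + 5 a_5 - 11 a_4 - a_3 = 0  ->  30 a_6 = -5 a_5 + 11 a_4 + a_3 = 171/8  ->  a_6 = 57/80
Truncated series: y(x) = 3 + 2 x + (7/2) x^2 + x^3 + (47/24) x^4 + (7/30) x^5 + (57/80) x^6 + O(x^7).

a_0 = 3; a_1 = 2; a_2 = 7/2; a_3 = 1; a_4 = 47/24; a_5 = 7/30; a_6 = 57/80


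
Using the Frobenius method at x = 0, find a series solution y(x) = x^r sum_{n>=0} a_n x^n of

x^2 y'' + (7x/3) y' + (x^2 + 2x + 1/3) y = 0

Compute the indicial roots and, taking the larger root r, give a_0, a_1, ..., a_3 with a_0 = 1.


Write in Frobenius form y'' + (p(x)/x) y' + (q(x)/x^2) y = 0:
  p(x) = 7/3,  q(x) = x^2 + 2x + 1/3.
Indicial equation: r(r-1) + (7/3) r + (1/3) = 0 -> roots r_1 = -1/3, r_2 = -1.
Take r = r_1 = -1/3. Let y(x) = x^r sum_{n>=0} a_n x^n with a_0 = 1.
Substitute y = x^r sum a_n x^n and match x^{r+n}. The recurrence is
  D(n) a_n + 2 a_{n-1} + 1 a_{n-2} = 0,  where D(n) = (r+n)(r+n-1) + (7/3)(r+n) + (1/3).
  a_n = [-2 a_{n-1} - 1 a_{n-2}] / D(n).
Since the indicial polynomial factors as (r - r_1)(r - r_2), D(n) = (r_1 + n - r_1)(r_1 + n - r_2) = n(n + 2/3).
Evaluating step by step (a_0 = 1):
  n = 1: D(1) = 1(1 + 2/3) = 5/3; numerator = -2(1) = -2; a_1 = (-2)/(5/3) = -6/5
  n = 2: D(2) = 2(2 + 2/3) = 16/3; numerator = -2(-6/5) - 1(1) = 7/5; a_2 = (7/5)/(16/3) = 21/80
  n = 3: D(3) = 3(3 + 2/3) = 11; numerator = -2(21/80) - 1(-6/5) = 27/40; a_3 = (27/40)/(11) = 27/440

r = -1/3; a_0 = 1; a_1 = -6/5; a_2 = 21/80; a_3 = 27/440


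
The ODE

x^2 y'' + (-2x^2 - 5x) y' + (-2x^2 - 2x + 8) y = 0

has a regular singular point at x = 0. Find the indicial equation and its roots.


Divide by x^2 to reach normal form y'' + P_1(x) y' + P_2(x) y = 0 with P_1(x) = -2 - 5/x and P_2(x) = -2 - 2/x + 8/x^2.
x = 0 is a singular point because the y'-coefficient -2 - 5/x has a pole at x = 0 and the y-coefficient -2 - 2/x + 8/x^2 has a pole at x = 0.
It is a regular singular point because x P_1(x) = p(x) = -2x - 5 and x^2 P_2(x) = q(x) = -2x^2 - 2x + 8 are polynomials, hence analytic at x = 0.
p(0) = -5,  q(0) = 8.
Indicial equation: r(r-1) + p(0) r + q(0) = 0, i.e. r^2 + (p(0) - 1) r + q(0) = 0, i.e. r^2 - 6 r + 8 = 0.
Discriminant: (-6)^2 - 4(8) = 4, so r = (6 ± 2)/2.
Solving: r_1 = 4, r_2 = 2.

indicial: r^2 - 6 r + 8 = 0; roots r_1 = 4, r_2 = 2


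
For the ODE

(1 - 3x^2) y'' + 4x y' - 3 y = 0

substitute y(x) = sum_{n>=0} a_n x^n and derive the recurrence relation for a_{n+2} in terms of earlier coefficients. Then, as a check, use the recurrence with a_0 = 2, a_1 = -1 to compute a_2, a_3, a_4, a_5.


Substitute y = sum_n a_n x^n.
(1 - 3 x^2) y'' contributes (n+2)(n+1) a_{n+2} - 3 n(n-1) a_n at x^n.
4 x y'(x) contributes 4 n a_n at x^n.
-3 y(x) contributes -3 a_n at x^n.
Matching x^n: (n+2)(n+1) a_{n+2} + (-3 n(n-1) + 4 n - 3) a_n = 0.
Thus a_{n+2} = (3 n(n-1) - 4 n + 3) / ((n+1)(n+2)) * a_n.

Check with a_0 = 2, a_1 = -1 (apply the recurrence for n = 0, 1, 2, 3): a_0 = 2, a_1 = -1, a_2 = 3, a_3 = 1/6, a_4 = 1/4, a_5 = 3/40.

a_(n+2) = (3 n(n-1) - 4 n + 3) / ((n+1)(n+2)) * a_n; check: a_0 = 2, a_1 = -1, a_2 = 3, a_3 = 1/6, a_4 = 1/4, a_5 = 3/40


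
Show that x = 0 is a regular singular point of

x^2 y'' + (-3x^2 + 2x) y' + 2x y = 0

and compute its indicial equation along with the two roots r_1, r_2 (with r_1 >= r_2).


Divide by x^2 to reach normal form y'' + P_1(x) y' + P_2(x) y = 0 with P_1(x) = -3 + 2/x and P_2(x) = 2/x.
x = 0 is a singular point because the y'-coefficient -3 + 2/x has a pole at x = 0 and the y-coefficient 2/x has a pole at x = 0.
It is a regular singular point because x P_1(x) = p(x) = 2 - 3x and x^2 P_2(x) = q(x) = 2x are polynomials, hence analytic at x = 0.
p(0) = 2,  q(0) = 0.
Indicial equation: r(r-1) + p(0) r + q(0) = 0, i.e. r^2 + (p(0) - 1) r + q(0) = 0, i.e. r^2 + 1 r = 0.
Discriminant: (1)^2 - 4(0) = 1, so r = (-1 ± 1)/2.
Solving: r_1 = 0, r_2 = -1.

indicial: r^2 + 1 r = 0; roots r_1 = 0, r_2 = -1


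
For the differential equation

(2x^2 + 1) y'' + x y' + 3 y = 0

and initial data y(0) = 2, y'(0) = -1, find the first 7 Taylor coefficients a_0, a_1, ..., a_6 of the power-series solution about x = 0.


Ansatz: y(x) = sum_{n>=0} a_n x^n, so y'(x) = sum_{n>=1} n a_n x^(n-1) and y''(x) = sum_{n>=2} n(n-1) a_n x^(n-2).
Substitute into P(x) y'' + Q(x) y' + R(x) y = 0 with P(x) = 2x^2 + 1, Q(x) = x, R(x) = 3, and match powers of x.
Initial conditions: a_0 = 2, a_1 = -1.
Setting the coefficient of each power of x to zero and solving order by order (substituting the coefficients already found):
  x^0: 2 a_2 + 3 a_0 = 0  ->  2 a_2 = -3 a_0 = -6  ->  a_2 = -3
  x^1: 6 a_3 + 4 a_1 = 0  ->  6 a_3 = -4 a_1 = 4  ->  a_3 = 2/3
  x^2: 12 a_4 + 9 a_2 = 0  ->  12 a_4 = -9 a_2 = 27  ->  a_4 = 9/4
  x^3: 20 a_5 + 18 a_3 = 0  ->  20 a_5 = -18 a_3 = -12  ->  a_5 = -3/5
  x^4: 30 a_6 + 31 a_4 = 0  ->  30 a_6 = -31 a_4 = -279/4  ->  a_6 = -93/40
Truncated series: y(x) = 2 - x - 3 x^2 + (2/3) x^3 + (9/4) x^4 - (3/5) x^5 - (93/40) x^6 + O(x^7).

a_0 = 2; a_1 = -1; a_2 = -3; a_3 = 2/3; a_4 = 9/4; a_5 = -3/5; a_6 = -93/40


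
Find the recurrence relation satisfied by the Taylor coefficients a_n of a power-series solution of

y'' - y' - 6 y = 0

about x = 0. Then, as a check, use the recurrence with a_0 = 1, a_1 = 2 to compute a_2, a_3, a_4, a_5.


Substitute y = sum_n a_n x^n.
y''(x) has coefficient (n+2)(n+1) a_{n+2} at x^n;
-y'(x) has coefficient -(n+1) a_{n+1} at x^n;
-6 y(x) has coefficient -6 a_n at x^n.
Matching x^n: (n+2)(n+1) a_{n+2} - (n+1) a_{n+1} - 6 a_n = 0.
Thus a_{n+2} = [(n+1) a_{n+1} + 6 a_n] / ((n+1)(n+2)).

Check with a_0 = 1, a_1 = 2 (apply the recurrence for n = 0, 1, 2, 3): a_0 = 1, a_1 = 2, a_2 = 4, a_3 = 10/3, a_4 = 17/6, a_5 = 47/30.

a_(n+2) = [(n+1) a_(n+1) + 6 a_n] / ((n+1)(n+2)); check: a_0 = 1, a_1 = 2, a_2 = 4, a_3 = 10/3, a_4 = 17/6, a_5 = 47/30


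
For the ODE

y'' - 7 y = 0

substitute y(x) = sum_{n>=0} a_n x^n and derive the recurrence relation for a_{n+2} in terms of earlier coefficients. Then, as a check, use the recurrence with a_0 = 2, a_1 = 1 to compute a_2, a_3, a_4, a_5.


Substitute y = sum_n a_n x^n into y'' + (const) y = 0.
y''(x) = sum_{n>=0} (n+2)(n+1) a_{n+2} x^n.
The ODE becomes sum_n [(n+2)(n+1) a_{n+2} - 7 a_n] x^n = 0.
Setting each coefficient to zero gives the recurrence:
  (n+2)(n+1) a_{n+2} - 7 a_n = 0,
  a_{n+2} = 7 / ((n+1)(n+2)) a_n.

Check with a_0 = 2, a_1 = 1 (apply the recurrence for n = 0, 1, 2, 3): a_0 = 2, a_1 = 1, a_2 = 7, a_3 = 7/6, a_4 = 49/12, a_5 = 49/120.

a_{n+2} = 7/((n+1)(n+2)) * a_n; check: a_0 = 2, a_1 = 1, a_2 = 7, a_3 = 7/6, a_4 = 49/12, a_5 = 49/120


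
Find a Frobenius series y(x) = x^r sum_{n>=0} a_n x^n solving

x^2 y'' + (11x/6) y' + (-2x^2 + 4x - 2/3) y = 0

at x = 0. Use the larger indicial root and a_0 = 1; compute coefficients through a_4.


Write in Frobenius form y'' + (p(x)/x) y' + (q(x)/x^2) y = 0:
  p(x) = 11/6,  q(x) = -2x^2 + 4x - 2/3.
Indicial equation: r(r-1) + (11/6) r + (-2/3) = 0 -> roots r_1 = 1/2, r_2 = -4/3.
Take r = r_1 = 1/2. Let y(x) = x^r sum_{n>=0} a_n x^n with a_0 = 1.
Substitute y = x^r sum a_n x^n and match x^{r+n}. The recurrence is
  D(n) a_n + 4 a_{n-1} - 2 a_{n-2} = 0,  where D(n) = (r+n)(r+n-1) + (11/6)(r+n) + (-2/3).
  a_n = [-4 a_{n-1} + 2 a_{n-2}] / D(n).
Since the indicial polynomial factors as (r - r_1)(r - r_2), D(n) = (r_1 + n - r_1)(r_1 + n - r_2) = n(n + 11/6).
Evaluating step by step (a_0 = 1):
  n = 1: D(1) = 1(1 + 11/6) = 17/6; numerator = -4(1) = -4; a_1 = (-4)/(17/6) = -24/17
  n = 2: D(2) = 2(2 + 11/6) = 23/3; numerator = -4(-24/17) + 2(1) = 130/17; a_2 = (130/17)/(23/3) = 390/391
  n = 3: D(3) = 3(3 + 11/6) = 29/2; numerator = -4(390/391) + 2(-24/17) = -2664/391; a_3 = (-2664/391)/(29/2) = -5328/11339
  n = 4: D(4) = 4(4 + 11/6) = 70/3; numerator = -4(-5328/11339) + 2(390/391) = 43932/11339; a_4 = (43932/11339)/(70/3) = 9414/56695

r = 1/2; a_0 = 1; a_1 = -24/17; a_2 = 390/391; a_3 = -5328/11339; a_4 = 9414/56695


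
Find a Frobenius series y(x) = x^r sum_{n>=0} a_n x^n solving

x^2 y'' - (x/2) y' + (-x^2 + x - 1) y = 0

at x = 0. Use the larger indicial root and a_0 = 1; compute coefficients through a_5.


Write in Frobenius form y'' + (p(x)/x) y' + (q(x)/x^2) y = 0:
  p(x) = -1/2,  q(x) = -x^2 + x - 1.
Indicial equation: r(r-1) + (-1/2) r + (-1) = 0 -> roots r_1 = 2, r_2 = -1/2.
Take r = r_1 = 2. Let y(x) = x^r sum_{n>=0} a_n x^n with a_0 = 1.
Substitute y = x^r sum a_n x^n and match x^{r+n}. The recurrence is
  D(n) a_n + 1 a_{n-1} - 1 a_{n-2} = 0,  where D(n) = (r+n)(r+n-1) + (-1/2)(r+n) + (-1).
  a_n = [-1 a_{n-1} + 1 a_{n-2}] / D(n).
Since the indicial polynomial factors as (r - r_1)(r - r_2), D(n) = (r_1 + n - r_1)(r_1 + n - r_2) = n(n + 5/2).
Evaluating step by step (a_0 = 1):
  n = 1: D(1) = 1(1 + 5/2) = 7/2; numerator = -1(1) = -1; a_1 = (-1)/(7/2) = -2/7
  n = 2: D(2) = 2(2 + 5/2) = 9; numerator = -1(-2/7) + 1(1) = 9/7; a_2 = (9/7)/(9) = 1/7
  n = 3: D(3) = 3(3 + 5/2) = 33/2; numerator = -1(1/7) + 1(-2/7) = -3/7; a_3 = (-3/7)/(33/2) = -2/77
  n = 4: D(4) = 4(4 + 5/2) = 26; numerator = -1(-2/77) + 1(1/7) = 13/77; a_4 = (13/77)/(26) = 1/154
  n = 5: D(5) = 5(5 + 5/2) = 75/2; numerator = -1(1/154) + 1(-2/77) = -5/154; a_5 = (-5/154)/(75/2) = -1/1155

r = 2; a_0 = 1; a_1 = -2/7; a_2 = 1/7; a_3 = -2/77; a_4 = 1/154; a_5 = -1/1155


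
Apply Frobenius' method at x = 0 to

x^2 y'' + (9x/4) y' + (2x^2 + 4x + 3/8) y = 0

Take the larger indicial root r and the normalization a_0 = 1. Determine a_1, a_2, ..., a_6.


Write in Frobenius form y'' + (p(x)/x) y' + (q(x)/x^2) y = 0:
  p(x) = 9/4,  q(x) = 2x^2 + 4x + 3/8.
Indicial equation: r(r-1) + (9/4) r + (3/8) = 0 -> roots r_1 = -1/2, r_2 = -3/4.
Take r = r_1 = -1/2. Let y(x) = x^r sum_{n>=0} a_n x^n with a_0 = 1.
Substitute y = x^r sum a_n x^n and match x^{r+n}. The recurrence is
  D(n) a_n + 4 a_{n-1} + 2 a_{n-2} = 0,  where D(n) = (r+n)(r+n-1) + (9/4)(r+n) + (3/8).
  a_n = [-4 a_{n-1} - 2 a_{n-2}] / D(n).
Since the indicial polynomial factors as (r - r_1)(r - r_2), D(n) = (r_1 + n - r_1)(r_1 + n - r_2) = n(n + 1/4).
Evaluating step by step (a_0 = 1):
  n = 1: D(1) = 1(1 + 1/4) = 5/4; numerator = -4(1) = -4; a_1 = (-4)/(5/4) = -16/5
  n = 2: D(2) = 2(2 + 1/4) = 9/2; numerator = -4(-16/5) - 2(1) = 54/5; a_2 = (54/5)/(9/2) = 12/5
  n = 3: D(3) = 3(3 + 1/4) = 39/4; numerator = -4(12/5) - 2(-16/5) = -16/5; a_3 = (-16/5)/(39/4) = -64/195
  n = 4: D(4) = 4(4 + 1/4) = 17; numerator = -4(-64/195) - 2(12/5) = -136/39; a_4 = (-136/39)/(17) = -8/39
  n = 5: D(5) = 5(5 + 1/4) = 105/4; numerator = -4(-8/39) - 2(-64/195) = 96/65; a_5 = (96/65)/(105/4) = 128/2275
  n = 6: D(6) = 6(6 + 1/4) = 75/2; numerator = -4(128/2275) - 2(-8/39) = 1264/6825; a_6 = (1264/6825)/(75/2) = 2528/511875

r = -1/2; a_0 = 1; a_1 = -16/5; a_2 = 12/5; a_3 = -64/195; a_4 = -8/39; a_5 = 128/2275; a_6 = 2528/511875


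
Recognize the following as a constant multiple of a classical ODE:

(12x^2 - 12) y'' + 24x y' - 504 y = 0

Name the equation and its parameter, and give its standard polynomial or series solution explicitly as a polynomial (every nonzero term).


All three coefficients share the factor -12; dividing through by -12 gives  (1 - x^2) y'' - 2x y' + 42 y = 0.
This matches the Legendre equation (1 - x^2) y'' - 2x y' + n(n+1) y = 0 (note the -2x y' term) with n(n+1) = 42, so n = 6; the polynomial solution is P_6(x).
With y = sum_k a_k x^k, matching x^k gives (k+2)(k+1) a_{k+2} = [k(k+1) - n(n+1)] a_k = (k - 6)(k + 7) a_k. The right side vanishes at k = 6, so the series with the parity of 6 terminates at degree 6.
Standard normalization (P_n(1) = 1): leading coefficient (2n)!/(2^n (n!)^2) = 479001600/(64*518400) = 231/16, so a_6 = 231/16. Work downward with a_k = (k+1)(k+2) a_{k+2} / ((k - 6)(k + 7)):
  a_4 = (5)(6)(231/16) / ((4 - 6)(4 + 7)) = (3465/8)/(-22) = -315/16
  a_2 = (3)(4)(-315/16) / ((2 - 6)(2 + 7)) = (-945/4)/(-36) = 105/16
  a_0 = (1)(2)(105/16) / ((0 - 6)(0 + 7)) = (105/8)/(-42) = -5/16
Hence P_6(x) = 231 x^6/16 - 315 x^4/16 + 105 x^2/16 - 5/16.

P_6(x); series = 231 x^6/16 - 315 x^4/16 + 105 x^2/16 - 5/16
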